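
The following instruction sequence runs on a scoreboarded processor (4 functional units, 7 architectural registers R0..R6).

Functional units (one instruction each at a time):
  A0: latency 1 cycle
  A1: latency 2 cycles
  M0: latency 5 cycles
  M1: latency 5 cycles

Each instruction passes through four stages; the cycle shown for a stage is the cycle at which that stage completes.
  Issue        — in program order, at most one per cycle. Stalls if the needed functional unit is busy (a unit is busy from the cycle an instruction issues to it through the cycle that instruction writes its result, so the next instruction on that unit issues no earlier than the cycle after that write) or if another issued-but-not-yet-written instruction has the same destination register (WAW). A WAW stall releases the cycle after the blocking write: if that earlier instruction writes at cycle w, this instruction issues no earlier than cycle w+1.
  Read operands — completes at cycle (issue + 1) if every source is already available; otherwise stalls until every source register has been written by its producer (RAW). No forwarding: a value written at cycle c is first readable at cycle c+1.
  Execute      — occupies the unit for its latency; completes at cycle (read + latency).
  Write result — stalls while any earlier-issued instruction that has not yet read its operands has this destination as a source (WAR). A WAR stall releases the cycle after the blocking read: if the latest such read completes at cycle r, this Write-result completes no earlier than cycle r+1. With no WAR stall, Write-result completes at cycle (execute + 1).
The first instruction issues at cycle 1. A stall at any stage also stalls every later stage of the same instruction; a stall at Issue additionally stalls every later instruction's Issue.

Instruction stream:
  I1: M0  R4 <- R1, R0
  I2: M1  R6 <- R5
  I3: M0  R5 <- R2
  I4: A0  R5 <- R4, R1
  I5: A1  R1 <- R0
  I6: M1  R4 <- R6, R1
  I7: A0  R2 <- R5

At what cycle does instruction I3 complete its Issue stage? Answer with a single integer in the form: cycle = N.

t=1  I1 issues→M0
t=2  I1 reads; I2 issues→M1
t=3  I2 reads
t=7  I1 exec-done
t=8  I1 writes R4; I2 exec-done
t=9  I2 writes R6; I3 issues→M0
t=10  I3 reads
t=15  I3 exec-done
t=16  I3 writes R5
t=17  I4 issues→A0
t=18  I4 reads; I5 issues→A1
t=19  I4 exec-done; I5 reads; I6 issues→M1
t=20  I4 writes R5
t=21  I5 exec-done; I7 issues→A0
t=22  I5 writes R1; I7 reads
t=23  I6 reads; I7 exec-done
t=24  I7 writes R2
t=28  I6 exec-done
t=29  I6 writes R4

cycle = 9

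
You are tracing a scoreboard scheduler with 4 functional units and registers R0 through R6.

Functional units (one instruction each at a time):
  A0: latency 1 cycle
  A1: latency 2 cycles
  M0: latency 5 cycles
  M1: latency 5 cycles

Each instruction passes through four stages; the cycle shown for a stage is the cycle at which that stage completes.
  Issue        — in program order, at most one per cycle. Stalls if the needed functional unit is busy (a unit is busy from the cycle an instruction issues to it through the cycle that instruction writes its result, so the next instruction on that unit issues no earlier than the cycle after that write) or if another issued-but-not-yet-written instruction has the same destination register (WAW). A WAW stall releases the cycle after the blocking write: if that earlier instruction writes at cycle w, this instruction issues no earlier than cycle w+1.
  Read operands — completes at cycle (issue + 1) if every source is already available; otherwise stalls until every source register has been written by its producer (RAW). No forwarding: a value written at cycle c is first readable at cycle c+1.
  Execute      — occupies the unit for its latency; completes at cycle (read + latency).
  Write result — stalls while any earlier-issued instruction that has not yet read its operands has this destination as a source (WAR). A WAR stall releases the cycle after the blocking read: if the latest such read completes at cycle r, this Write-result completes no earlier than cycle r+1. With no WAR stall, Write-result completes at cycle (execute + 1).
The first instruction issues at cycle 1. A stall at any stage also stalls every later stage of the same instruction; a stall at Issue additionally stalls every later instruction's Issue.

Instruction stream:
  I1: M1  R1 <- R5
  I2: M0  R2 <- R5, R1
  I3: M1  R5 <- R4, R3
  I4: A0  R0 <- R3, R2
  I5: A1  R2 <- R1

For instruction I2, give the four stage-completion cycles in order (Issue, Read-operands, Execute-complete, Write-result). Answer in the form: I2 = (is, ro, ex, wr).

I2 = (2, 9, 14, 15)

1) issue 1, read 2, done 7, write 8
2) issue 2, read 9, done 14, write 15  <RAW R1: wait I1 write@8>
3) issue 9, read 10, done 15, write 16  <struct: M1 busy until I1 writes@8>
4) issue 10, read 16, done 17, write 18  <RAW R2: wait I2 write@15>
5) issue 16, read 17, done 19, write 20  <WAW R2: wait I2 write@15>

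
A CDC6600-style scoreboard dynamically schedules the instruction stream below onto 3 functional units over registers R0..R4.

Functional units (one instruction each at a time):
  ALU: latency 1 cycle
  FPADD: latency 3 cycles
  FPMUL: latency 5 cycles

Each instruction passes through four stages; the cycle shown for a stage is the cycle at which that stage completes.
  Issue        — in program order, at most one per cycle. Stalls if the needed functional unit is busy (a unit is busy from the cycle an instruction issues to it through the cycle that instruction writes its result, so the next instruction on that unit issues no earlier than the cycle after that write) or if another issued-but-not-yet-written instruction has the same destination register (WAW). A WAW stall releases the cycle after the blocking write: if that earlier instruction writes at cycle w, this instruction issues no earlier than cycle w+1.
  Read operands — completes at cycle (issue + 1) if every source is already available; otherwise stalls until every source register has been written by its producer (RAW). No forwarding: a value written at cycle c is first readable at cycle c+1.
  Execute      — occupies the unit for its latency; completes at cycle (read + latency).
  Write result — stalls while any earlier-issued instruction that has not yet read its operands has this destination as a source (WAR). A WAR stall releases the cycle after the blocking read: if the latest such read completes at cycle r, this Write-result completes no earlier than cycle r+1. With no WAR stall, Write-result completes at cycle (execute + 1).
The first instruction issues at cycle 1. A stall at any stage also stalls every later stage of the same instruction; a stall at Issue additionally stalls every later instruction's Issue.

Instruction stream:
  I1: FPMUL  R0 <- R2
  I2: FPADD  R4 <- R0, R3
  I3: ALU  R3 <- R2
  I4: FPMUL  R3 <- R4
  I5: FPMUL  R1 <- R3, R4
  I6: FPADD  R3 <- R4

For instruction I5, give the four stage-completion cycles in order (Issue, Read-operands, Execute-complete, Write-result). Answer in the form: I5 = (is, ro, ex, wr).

c1: issue I1 (FPMUL)
c2: I1 read-ops, issue I2 (FPADD)
c3: issue I3 (ALU)
c4: I3 read-ops
c5: I3 finished on ALU
c7: I1 finished on FPMUL
c8: I1→R0
c9: I2 read-ops
c10: I3→R3
c11: issue I4 (FPMUL)
c12: I2 finished on FPADD
c13: I2→R4
c14: I4 read-ops
c19: I4 finished on FPMUL
c20: I4→R3
c21: issue I5 (FPMUL)
c22: I5 read-ops, issue I6 (FPADD)
c23: I6 read-ops
c26: I6 finished on FPADD
c27: I5 finished on FPMUL, I6→R3
c28: I5→R1

I5 = (21, 22, 27, 28)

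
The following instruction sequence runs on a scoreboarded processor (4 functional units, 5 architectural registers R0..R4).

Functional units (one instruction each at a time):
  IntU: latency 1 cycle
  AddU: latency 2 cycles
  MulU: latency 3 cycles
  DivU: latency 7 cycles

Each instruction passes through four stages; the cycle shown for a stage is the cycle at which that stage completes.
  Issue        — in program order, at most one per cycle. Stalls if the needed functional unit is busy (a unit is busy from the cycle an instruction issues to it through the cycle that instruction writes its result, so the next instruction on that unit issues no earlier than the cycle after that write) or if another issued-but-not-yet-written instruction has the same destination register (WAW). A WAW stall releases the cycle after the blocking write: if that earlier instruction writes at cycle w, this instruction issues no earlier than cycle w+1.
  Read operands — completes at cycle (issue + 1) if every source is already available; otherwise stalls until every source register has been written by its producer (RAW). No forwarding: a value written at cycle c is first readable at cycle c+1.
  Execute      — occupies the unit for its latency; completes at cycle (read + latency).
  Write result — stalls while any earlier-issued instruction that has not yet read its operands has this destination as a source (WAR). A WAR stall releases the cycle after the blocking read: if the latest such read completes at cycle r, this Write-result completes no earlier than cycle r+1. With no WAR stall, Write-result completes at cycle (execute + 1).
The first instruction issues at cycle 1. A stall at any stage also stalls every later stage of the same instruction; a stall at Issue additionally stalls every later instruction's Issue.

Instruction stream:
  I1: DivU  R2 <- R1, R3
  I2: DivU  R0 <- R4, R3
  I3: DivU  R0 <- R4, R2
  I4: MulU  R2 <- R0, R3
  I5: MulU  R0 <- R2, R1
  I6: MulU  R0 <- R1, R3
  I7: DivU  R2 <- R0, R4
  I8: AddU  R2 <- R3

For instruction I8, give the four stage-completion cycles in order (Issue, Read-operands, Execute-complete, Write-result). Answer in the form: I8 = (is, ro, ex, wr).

I8 = (57, 58, 60, 61)

I1: IS=1 RO=2 EX=9 WR=10
I2: IS=11 RO=12 EX=19 WR=20  [struct: DivU busy until I1 writes@10]
I3: IS=21 RO=22 EX=29 WR=30  [struct: DivU busy until I2 writes@20]
I4: IS=22 RO=31 EX=34 WR=35  [RAW R0: wait I3 write@30]
I5: IS=36 RO=37 EX=40 WR=41  [struct: MulU busy until I4 writes@35]
I6: IS=42 RO=43 EX=46 WR=47  [struct: MulU busy until I5 writes@41]
I7: IS=43 RO=48 EX=55 WR=56  [RAW R0: wait I6 write@47]
I8: IS=57 RO=58 EX=60 WR=61  [WAW R2: wait I7 write@56]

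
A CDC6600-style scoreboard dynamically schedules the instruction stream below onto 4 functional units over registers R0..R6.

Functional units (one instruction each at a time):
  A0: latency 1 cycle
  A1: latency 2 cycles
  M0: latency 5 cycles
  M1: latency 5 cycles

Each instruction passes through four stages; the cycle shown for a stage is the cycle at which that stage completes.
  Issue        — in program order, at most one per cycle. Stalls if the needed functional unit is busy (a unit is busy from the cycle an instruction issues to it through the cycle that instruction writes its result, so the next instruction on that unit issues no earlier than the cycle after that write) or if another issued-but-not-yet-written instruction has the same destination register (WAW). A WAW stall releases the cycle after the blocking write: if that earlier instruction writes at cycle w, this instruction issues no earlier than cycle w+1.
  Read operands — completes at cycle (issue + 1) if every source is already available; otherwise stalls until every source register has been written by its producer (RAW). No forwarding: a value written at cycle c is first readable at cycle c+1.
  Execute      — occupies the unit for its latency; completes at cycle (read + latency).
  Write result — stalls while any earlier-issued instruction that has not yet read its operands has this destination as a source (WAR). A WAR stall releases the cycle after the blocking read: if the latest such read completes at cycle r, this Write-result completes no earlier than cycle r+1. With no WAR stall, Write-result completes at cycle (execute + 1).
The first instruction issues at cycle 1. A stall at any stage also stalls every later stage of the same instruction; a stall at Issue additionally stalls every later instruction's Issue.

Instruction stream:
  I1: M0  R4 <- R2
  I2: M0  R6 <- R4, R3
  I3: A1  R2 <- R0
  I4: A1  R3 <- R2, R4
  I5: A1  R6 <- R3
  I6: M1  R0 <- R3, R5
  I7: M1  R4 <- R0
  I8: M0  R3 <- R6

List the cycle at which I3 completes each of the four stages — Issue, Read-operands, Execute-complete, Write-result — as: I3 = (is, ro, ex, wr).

I3 = (10, 11, 13, 14)

[I1] 1/2/7/8
[I2] 9/10/15/16  (struct: M0 busy until I1 writes@8)
[I3] 10/11/13/14
[I4] 15/16/18/19  (struct: A1 busy until I3 writes@14)
[I5] 20/21/23/24  (struct: A1 busy until I4 writes@19)
[I6] 21/22/27/28
[I7] 29/30/35/36  (struct: M1 busy until I6 writes@28)
[I8] 30/31/36/37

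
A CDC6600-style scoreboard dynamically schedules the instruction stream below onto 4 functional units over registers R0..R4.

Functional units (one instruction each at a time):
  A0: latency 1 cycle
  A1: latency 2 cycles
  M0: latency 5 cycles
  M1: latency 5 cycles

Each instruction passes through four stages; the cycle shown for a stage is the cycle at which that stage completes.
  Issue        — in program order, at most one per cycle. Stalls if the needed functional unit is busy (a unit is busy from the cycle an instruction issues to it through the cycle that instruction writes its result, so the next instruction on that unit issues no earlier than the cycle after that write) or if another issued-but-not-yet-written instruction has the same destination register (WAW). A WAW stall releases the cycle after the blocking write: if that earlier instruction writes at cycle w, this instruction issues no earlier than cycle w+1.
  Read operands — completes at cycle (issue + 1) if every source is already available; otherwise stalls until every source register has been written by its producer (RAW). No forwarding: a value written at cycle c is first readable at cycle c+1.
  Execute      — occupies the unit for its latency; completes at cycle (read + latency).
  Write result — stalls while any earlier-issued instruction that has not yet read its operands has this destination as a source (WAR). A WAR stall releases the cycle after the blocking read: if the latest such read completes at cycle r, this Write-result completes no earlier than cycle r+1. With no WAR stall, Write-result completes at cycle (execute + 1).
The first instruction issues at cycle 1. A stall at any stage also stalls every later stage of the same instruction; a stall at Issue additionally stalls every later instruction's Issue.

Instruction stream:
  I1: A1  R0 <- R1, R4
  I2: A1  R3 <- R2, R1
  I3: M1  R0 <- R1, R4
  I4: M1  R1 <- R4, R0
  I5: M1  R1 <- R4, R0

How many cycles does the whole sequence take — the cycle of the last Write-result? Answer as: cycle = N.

cycle = 30

1) issue 1, read 2, done 4, write 5
2) issue 6, read 7, done 9, write 10  <struct: A1 busy until I1 writes@5>
3) issue 7, read 8, done 13, write 14
4) issue 15, read 16, done 21, write 22  <struct: M1 busy until I3 writes@14>
5) issue 23, read 24, done 29, write 30  <struct: M1 busy until I4 writes@22>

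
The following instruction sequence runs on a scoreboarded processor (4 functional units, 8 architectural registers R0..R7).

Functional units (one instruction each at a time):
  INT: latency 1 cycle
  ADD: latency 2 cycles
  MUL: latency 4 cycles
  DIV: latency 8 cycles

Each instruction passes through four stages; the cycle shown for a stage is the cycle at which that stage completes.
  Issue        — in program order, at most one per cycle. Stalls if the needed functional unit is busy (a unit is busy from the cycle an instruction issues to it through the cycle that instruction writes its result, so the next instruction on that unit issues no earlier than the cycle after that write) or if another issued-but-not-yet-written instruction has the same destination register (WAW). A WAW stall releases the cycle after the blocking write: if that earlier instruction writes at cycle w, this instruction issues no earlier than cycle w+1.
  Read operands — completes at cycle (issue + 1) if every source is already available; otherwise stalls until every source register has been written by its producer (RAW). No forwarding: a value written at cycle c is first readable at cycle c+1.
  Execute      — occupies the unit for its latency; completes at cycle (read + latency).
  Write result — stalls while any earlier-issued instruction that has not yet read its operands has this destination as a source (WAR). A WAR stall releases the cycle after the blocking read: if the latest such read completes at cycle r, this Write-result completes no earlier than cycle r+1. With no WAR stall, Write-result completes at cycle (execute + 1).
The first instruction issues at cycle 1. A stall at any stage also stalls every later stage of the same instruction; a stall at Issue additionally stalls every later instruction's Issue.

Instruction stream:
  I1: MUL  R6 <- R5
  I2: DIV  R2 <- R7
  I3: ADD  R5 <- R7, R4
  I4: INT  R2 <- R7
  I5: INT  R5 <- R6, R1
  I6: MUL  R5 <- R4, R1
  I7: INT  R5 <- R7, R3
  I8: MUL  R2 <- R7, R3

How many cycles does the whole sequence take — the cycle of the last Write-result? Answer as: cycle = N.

cycle = 35

[1] I1→MUL
[2] I1 RO · I2→DIV
[3] I2 RO · I3→ADD
[4] I3 RO
[6] I1 EX · I3 EX
[7] I1 WR R6 · I3 WR R5
[11] I2 EX
[12] I2 WR R2
[13] I4→INT
[14] I4 RO
[15] I4 EX
[16] I4 WR R2
[17] I5→INT
[18] I5 RO
[19] I5 EX
[20] I5 WR R5
[21] I6→MUL
[22] I6 RO
[26] I6 EX
[27] I6 WR R5
[28] I7→INT
[29] I7 RO · I8→MUL
[30] I7 EX · I8 RO
[31] I7 WR R5
[34] I8 EX
[35] I8 WR R2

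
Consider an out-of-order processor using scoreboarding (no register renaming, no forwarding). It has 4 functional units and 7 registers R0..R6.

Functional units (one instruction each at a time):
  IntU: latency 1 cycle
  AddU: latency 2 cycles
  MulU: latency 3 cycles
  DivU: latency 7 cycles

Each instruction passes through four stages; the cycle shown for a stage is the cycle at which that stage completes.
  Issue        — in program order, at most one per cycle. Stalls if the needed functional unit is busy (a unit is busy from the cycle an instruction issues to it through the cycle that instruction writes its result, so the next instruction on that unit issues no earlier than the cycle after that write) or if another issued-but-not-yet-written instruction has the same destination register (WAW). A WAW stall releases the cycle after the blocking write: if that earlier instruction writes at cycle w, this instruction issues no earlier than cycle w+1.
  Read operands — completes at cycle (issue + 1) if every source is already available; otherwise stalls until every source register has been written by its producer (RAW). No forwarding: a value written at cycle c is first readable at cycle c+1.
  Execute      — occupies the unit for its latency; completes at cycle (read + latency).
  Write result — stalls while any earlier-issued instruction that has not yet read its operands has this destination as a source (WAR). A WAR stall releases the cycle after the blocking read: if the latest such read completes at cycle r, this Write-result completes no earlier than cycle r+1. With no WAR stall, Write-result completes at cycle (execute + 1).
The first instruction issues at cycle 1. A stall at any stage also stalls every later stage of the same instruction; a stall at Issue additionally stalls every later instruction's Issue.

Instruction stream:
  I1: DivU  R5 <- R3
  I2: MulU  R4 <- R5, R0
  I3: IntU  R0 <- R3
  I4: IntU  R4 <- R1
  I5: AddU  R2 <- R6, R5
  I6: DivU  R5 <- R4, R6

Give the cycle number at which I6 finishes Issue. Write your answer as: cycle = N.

[1] I1 dispatched to DivU
[2] I1 operands ready; I2 dispatched to MulU
[3] I3 dispatched to IntU
[4] I3 operands ready
[5] I3 complete
[9] I1 complete
[10] R5←I1
[11] I2 operands ready
[12] R0←I3
[14] I2 complete
[15] R4←I2
[16] I4 dispatched to IntU
[17] I4 operands ready; I5 dispatched to AddU
[18] I4 complete; I5 operands ready; I6 dispatched to DivU
[19] R4←I4
[20] I5 complete; I6 operands ready
[21] R2←I5
[27] I6 complete
[28] R5←I6

cycle = 18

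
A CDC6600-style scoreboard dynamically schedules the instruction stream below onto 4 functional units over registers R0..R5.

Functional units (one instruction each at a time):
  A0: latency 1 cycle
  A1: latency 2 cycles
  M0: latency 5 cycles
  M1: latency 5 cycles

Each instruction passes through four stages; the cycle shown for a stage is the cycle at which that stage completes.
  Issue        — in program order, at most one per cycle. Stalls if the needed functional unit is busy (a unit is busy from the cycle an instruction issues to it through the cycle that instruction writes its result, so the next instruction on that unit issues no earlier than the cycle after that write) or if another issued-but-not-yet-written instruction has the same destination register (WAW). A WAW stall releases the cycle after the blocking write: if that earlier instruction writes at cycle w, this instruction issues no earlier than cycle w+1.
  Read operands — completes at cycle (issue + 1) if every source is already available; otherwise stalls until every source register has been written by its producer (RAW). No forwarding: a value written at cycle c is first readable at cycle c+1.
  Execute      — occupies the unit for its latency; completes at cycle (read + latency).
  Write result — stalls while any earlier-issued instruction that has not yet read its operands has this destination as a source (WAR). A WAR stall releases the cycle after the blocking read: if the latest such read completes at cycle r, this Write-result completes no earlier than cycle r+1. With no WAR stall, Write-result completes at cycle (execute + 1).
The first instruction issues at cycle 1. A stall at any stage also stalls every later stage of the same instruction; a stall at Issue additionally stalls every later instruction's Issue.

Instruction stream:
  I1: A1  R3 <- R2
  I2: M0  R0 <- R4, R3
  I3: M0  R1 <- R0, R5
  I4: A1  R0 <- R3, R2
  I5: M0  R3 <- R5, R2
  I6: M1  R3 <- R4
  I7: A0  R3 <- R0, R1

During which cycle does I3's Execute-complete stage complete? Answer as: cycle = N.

t=1  issue I1 (A1)
t=2  I1 read-ops; issue I2 (M0)
t=4  I1 finished on A1
t=5  I1→R3
t=6  I2 read-ops
t=11  I2 finished on M0
t=12  I2→R0
t=13  issue I3 (M0)
t=14  I3 read-ops; issue I4 (A1)
t=15  I4 read-ops
t=17  I4 finished on A1
t=18  I4→R0
t=19  I3 finished on M0
t=20  I3→R1
t=21  issue I5 (M0)
t=22  I5 read-ops
t=27  I5 finished on M0
t=28  I5→R3
t=29  issue I6 (M1)
t=30  I6 read-ops
t=35  I6 finished on M1
t=36  I6→R3
t=37  issue I7 (A0)
t=38  I7 read-ops
t=39  I7 finished on A0
t=40  I7→R3

cycle = 19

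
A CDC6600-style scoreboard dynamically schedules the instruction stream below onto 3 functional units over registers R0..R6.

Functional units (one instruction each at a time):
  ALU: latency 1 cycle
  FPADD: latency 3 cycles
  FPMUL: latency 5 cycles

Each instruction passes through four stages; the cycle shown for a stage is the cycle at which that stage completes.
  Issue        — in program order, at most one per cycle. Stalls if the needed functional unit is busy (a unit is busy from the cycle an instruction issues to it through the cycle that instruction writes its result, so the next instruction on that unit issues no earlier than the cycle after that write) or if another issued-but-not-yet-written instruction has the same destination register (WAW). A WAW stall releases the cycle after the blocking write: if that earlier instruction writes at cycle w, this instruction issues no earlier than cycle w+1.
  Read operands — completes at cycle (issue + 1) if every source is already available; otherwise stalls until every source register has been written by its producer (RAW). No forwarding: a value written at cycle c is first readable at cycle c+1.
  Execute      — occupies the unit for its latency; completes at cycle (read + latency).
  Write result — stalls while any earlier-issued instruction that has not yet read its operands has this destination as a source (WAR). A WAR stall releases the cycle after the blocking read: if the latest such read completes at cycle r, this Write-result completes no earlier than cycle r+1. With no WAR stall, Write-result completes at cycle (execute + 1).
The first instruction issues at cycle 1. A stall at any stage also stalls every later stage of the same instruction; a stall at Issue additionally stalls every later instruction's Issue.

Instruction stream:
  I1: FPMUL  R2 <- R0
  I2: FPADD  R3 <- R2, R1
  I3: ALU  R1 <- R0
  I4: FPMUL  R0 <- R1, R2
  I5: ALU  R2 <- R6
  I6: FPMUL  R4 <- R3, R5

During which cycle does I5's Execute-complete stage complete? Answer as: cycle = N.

cycle = 13

I1 -> (1, 2, 7, 8)
I2 -> (2, 9, 12, 13)  // RAW R2: wait I1 write@8
I3 -> (3, 4, 5, 10)  // WAR R1: wait I2 read@9
I4 -> (9, 11, 16, 17)  // struct: FPMUL busy until I1 writes@8, RAW R1: wait I3 write@10
I5 -> (11, 12, 13, 14)  // struct: ALU busy until I3 writes@10
I6 -> (18, 19, 24, 25)  // struct: FPMUL busy until I4 writes@17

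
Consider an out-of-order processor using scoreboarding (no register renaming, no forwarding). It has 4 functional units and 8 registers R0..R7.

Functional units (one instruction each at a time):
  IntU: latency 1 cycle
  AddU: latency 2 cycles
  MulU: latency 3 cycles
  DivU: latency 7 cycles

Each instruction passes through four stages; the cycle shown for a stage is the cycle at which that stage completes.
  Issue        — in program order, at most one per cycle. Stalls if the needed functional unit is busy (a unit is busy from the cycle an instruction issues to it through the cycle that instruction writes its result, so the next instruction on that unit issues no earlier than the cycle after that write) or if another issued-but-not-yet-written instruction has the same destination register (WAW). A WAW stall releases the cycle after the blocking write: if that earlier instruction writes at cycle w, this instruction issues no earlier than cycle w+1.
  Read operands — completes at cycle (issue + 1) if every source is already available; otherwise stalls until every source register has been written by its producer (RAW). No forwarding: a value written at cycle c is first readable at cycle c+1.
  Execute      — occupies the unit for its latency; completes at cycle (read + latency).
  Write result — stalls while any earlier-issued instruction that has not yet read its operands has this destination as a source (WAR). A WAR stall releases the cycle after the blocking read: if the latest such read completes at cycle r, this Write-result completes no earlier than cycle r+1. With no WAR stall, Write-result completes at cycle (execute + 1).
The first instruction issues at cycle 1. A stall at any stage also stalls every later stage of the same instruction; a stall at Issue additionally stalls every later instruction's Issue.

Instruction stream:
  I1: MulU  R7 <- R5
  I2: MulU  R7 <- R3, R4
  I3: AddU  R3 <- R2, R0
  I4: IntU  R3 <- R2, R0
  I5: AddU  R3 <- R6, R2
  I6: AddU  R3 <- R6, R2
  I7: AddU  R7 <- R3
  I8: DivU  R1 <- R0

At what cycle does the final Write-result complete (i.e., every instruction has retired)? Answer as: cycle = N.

cycle = 37

I1 -> (1, 2, 5, 6)
I2 -> (7, 8, 11, 12)  // struct: MulU busy until I1 writes@6
I3 -> (8, 9, 11, 12)
I4 -> (13, 14, 15, 16)  // WAW R3: wait I3 write@12
I5 -> (17, 18, 20, 21)  // WAW R3: wait I4 write@16
I6 -> (22, 23, 25, 26)  // struct: AddU busy until I5 writes@21
I7 -> (27, 28, 30, 31)  // struct: AddU busy until I6 writes@26
I8 -> (28, 29, 36, 37)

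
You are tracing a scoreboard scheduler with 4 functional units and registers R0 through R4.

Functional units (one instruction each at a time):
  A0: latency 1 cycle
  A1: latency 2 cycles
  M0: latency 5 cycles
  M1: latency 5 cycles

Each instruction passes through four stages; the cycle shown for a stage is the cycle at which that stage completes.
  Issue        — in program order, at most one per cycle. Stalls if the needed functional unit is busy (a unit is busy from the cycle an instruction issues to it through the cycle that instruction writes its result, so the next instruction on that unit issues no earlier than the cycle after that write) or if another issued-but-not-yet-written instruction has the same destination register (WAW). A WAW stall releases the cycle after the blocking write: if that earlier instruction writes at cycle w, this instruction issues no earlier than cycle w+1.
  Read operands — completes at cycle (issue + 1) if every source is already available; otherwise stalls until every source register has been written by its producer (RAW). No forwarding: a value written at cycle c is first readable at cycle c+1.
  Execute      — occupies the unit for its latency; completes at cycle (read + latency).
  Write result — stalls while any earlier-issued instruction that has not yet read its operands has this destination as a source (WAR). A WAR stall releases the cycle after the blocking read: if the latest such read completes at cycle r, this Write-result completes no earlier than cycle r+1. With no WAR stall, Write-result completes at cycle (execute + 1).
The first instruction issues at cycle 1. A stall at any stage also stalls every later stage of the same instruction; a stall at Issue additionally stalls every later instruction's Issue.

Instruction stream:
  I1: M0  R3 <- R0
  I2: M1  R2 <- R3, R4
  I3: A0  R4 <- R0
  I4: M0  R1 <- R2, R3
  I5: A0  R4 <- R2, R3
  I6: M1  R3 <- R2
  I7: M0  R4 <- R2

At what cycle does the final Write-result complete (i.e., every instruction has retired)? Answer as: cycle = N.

1) issue 1, read 2, done 7, write 8
2) issue 2, read 9, done 14, write 15  <RAW R3: wait I1 write@8>
3) issue 3, read 4, done 5, write 10  <WAR R4: wait I2 read@9>
4) issue 9, read 16, done 21, write 22  <struct: M0 busy until I1 writes@8 / RAW R2: wait I2 write@15>
5) issue 11, read 16, done 17, write 18  <struct: A0 busy until I3 writes@10 / RAW R2: wait I2 write@15>
6) issue 16, read 17, done 22, write 23  <struct: M1 busy until I2 writes@15>
7) issue 23, read 24, done 29, write 30  <struct: M0 busy until I4 writes@22>

cycle = 30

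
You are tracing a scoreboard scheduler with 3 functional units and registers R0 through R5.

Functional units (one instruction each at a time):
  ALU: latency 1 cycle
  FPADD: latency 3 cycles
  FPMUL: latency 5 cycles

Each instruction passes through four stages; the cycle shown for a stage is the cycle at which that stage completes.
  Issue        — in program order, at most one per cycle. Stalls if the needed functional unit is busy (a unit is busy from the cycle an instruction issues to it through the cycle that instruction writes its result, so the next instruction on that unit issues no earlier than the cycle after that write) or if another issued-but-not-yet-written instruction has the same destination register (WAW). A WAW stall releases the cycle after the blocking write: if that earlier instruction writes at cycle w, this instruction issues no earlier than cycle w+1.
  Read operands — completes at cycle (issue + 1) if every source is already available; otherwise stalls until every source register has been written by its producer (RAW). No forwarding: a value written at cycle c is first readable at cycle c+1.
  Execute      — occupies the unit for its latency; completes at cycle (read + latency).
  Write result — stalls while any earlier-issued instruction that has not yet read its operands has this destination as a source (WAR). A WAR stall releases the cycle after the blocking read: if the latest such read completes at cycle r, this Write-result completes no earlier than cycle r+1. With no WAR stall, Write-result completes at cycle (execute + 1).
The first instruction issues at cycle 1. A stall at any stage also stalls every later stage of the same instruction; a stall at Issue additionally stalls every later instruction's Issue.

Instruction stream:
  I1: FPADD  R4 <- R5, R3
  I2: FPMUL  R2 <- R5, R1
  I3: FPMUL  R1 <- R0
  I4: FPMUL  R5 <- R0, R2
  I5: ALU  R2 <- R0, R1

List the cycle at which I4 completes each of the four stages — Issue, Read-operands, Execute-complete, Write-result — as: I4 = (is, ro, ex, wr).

1) issue 1, read 2, done 5, write 6
2) issue 2, read 3, done 8, write 9
3) issue 10, read 11, done 16, write 17  <struct: FPMUL busy until I2 writes@9>
4) issue 18, read 19, done 24, write 25  <struct: FPMUL busy until I3 writes@17>
5) issue 19, read 20, done 21, write 22

I4 = (18, 19, 24, 25)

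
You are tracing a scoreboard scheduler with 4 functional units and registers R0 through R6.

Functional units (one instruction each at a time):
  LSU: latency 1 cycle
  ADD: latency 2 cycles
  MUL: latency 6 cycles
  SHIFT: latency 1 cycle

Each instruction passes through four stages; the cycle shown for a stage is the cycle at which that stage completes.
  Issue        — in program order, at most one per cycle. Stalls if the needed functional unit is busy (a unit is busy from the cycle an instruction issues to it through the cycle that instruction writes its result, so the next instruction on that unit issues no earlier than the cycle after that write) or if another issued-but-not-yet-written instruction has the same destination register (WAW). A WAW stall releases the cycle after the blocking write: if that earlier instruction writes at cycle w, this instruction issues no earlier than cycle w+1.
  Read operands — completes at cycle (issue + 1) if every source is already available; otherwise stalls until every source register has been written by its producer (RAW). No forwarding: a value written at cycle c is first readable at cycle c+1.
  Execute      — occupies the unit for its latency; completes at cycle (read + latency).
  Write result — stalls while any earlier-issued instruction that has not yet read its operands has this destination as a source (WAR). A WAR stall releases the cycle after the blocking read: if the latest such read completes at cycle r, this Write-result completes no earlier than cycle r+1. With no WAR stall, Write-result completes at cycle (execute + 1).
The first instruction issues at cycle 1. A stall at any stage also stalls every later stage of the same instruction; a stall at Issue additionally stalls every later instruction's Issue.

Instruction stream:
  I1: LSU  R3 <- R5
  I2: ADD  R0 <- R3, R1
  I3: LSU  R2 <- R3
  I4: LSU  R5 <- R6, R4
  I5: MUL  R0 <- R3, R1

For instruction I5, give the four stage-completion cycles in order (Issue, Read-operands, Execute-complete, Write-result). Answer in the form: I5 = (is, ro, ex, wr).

t=1  I1→LSU
t=2  I1 RO | I2→ADD
t=3  I1 EX
t=4  I1 WR R3
t=5  I2 RO | I3→LSU
t=6  I3 RO
t=7  I2 EX | I3 EX
t=8  I2 WR R0 | I3 WR R2
t=9  I4→LSU
t=10  I4 RO | I5→MUL
t=11  I4 EX | I5 RO
t=12  I4 WR R5
t=17  I5 EX
t=18  I5 WR R0

I5 = (10, 11, 17, 18)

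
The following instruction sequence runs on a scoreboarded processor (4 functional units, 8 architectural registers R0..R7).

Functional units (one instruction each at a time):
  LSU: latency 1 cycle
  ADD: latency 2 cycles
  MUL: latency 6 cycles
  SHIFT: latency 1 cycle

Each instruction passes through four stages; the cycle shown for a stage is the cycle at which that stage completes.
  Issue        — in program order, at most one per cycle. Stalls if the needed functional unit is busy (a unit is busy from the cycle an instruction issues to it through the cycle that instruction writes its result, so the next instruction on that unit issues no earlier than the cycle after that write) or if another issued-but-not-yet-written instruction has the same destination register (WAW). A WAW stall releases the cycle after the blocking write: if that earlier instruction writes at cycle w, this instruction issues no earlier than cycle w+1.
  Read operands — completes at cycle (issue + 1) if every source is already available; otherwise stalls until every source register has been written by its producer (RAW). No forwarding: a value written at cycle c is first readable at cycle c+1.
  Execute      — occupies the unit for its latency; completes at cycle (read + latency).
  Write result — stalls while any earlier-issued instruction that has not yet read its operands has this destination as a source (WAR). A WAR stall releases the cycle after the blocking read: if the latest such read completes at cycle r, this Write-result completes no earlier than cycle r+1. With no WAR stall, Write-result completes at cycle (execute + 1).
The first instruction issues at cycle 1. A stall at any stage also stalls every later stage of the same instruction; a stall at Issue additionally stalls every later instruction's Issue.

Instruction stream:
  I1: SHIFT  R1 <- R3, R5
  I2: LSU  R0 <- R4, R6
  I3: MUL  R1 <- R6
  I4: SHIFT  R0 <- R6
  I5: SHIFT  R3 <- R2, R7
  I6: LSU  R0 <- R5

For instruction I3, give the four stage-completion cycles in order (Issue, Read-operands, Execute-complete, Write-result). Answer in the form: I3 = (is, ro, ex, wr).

I3 = (5, 6, 12, 13)

[1] I1→SHIFT
[2] I1 RO | I2→LSU
[3] I1 EX | I2 RO
[4] I1 WR R1 | I2 EX
[5] I2 WR R0 | I3→MUL
[6] I3 RO | I4→SHIFT
[7] I4 RO
[8] I4 EX
[9] I4 WR R0
[10] I5→SHIFT
[11] I5 RO | I6→LSU
[12] I3 EX | I5 EX | I6 RO
[13] I3 WR R1 | I5 WR R3 | I6 EX
[14] I6 WR R0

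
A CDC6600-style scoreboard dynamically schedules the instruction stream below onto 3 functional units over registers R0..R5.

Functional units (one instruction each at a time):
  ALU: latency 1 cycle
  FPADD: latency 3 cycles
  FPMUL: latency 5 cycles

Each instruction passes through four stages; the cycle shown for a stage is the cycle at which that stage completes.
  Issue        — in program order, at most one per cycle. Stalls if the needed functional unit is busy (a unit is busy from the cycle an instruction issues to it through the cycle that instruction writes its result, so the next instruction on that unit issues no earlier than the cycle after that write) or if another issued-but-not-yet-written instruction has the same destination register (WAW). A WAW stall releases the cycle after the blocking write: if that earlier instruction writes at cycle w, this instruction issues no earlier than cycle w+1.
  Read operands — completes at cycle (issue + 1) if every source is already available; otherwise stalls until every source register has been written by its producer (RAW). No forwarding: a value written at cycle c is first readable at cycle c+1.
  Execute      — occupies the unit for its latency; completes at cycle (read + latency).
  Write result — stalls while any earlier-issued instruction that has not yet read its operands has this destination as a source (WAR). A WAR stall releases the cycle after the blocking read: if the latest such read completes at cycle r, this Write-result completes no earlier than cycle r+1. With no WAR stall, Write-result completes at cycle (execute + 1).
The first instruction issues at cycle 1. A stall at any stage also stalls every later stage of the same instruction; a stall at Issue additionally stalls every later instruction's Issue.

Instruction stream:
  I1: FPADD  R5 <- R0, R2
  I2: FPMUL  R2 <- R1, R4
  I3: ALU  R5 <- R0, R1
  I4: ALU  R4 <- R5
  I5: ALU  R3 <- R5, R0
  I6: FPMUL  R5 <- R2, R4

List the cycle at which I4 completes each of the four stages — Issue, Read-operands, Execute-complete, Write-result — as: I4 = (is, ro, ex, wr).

c1: I1 dispatched to FPADD
c2: I1 operands ready · I2 dispatched to FPMUL
c3: I2 operands ready
c5: I1 complete
c6: R5←I1
c7: I3 dispatched to ALU
c8: I2 complete · I3 operands ready
c9: R2←I2 · I3 complete
c10: R5←I3
c11: I4 dispatched to ALU
c12: I4 operands ready
c13: I4 complete
c14: R4←I4
c15: I5 dispatched to ALU
c16: I5 operands ready · I6 dispatched to FPMUL
c17: I5 complete · I6 operands ready
c18: R3←I5
c22: I6 complete
c23: R5←I6

I4 = (11, 12, 13, 14)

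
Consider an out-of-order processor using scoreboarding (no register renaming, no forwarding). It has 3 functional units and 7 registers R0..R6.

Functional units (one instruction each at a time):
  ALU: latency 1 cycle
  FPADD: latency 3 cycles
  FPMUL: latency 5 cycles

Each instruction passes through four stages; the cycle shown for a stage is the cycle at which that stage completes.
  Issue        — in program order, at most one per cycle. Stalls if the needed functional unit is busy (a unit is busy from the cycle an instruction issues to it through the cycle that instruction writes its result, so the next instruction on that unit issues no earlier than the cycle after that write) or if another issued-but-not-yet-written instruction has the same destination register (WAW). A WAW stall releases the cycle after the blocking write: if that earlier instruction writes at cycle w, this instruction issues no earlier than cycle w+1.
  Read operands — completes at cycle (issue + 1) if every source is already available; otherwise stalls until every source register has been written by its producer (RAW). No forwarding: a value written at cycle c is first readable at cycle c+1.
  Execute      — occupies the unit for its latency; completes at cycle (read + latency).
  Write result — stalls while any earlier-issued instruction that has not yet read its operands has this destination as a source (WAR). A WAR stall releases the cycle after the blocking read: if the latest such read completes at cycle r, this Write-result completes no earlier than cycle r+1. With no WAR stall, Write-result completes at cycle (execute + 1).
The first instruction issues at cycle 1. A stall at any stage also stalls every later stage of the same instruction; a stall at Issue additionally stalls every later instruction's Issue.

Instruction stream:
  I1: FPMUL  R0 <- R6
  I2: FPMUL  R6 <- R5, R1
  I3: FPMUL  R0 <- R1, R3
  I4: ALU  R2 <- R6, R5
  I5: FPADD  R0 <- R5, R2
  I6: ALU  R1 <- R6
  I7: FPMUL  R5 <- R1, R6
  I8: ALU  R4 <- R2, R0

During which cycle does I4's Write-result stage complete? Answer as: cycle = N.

t=1  issue I1 (FPMUL)
t=2  I1 read-ops
t=7  I1 finished on FPMUL
t=8  I1→R0
t=9  issue I2 (FPMUL)
t=10  I2 read-ops
t=15  I2 finished on FPMUL
t=16  I2→R6
t=17  issue I3 (FPMUL)
t=18  I3 read-ops; issue I4 (ALU)
t=19  I4 read-ops
t=20  I4 finished on ALU
t=21  I4→R2
t=23  I3 finished on FPMUL
t=24  I3→R0
t=25  issue I5 (FPADD)
t=26  I5 read-ops; issue I6 (ALU)
t=27  I6 read-ops; issue I7 (FPMUL)
t=28  I6 finished on ALU
t=29  I5 finished on FPADD; I6→R1
t=30  I5→R0; I7 read-ops; issue I8 (ALU)
t=31  I8 read-ops
t=32  I8 finished on ALU
t=33  I8→R4
t=35  I7 finished on FPMUL
t=36  I7→R5

cycle = 21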